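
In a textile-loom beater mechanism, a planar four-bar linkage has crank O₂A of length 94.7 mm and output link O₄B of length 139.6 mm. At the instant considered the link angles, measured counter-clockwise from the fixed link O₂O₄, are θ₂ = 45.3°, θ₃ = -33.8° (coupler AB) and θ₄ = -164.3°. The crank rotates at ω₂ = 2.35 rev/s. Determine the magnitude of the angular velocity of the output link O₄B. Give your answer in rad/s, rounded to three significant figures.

12.9

ω₂ = 14.77 rad/s (from 2.35 rev/s).
Differentiating the loop-closure r₂e^{iθ₂}+r₃e^{iθ₃}=r₁+r₄e^{iθ₄} gives r₂ω₂e^{iθ₂}+r₃ω₃e^{iθ₃}=r₄ω₄e^{iθ₄}.
Eliminating the other unknown: ω₄ = r₂ω₂ sin(θ₂−θ₃) / [r₄ sin(θ₄−θ₃)].
Numerator sine = +0.98196; denominator sine = -0.76041.
Result = 0.0947·14.77·(+0.98196) / (0.1396·(-0.76041)) = -12.935 rad/s; magnitude 12.935 rad/s.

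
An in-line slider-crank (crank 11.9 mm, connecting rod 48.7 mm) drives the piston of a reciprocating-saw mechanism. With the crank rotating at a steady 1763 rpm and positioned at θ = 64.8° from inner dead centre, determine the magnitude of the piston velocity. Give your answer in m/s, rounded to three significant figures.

2.20

ω = 2π·1763/60 = 184.6 rad/s
For an in-line slider-crank, x = r cosθ + √(L² − r² sin²θ), so v = −rω sinθ·[1 + r cosθ/√(L² − r² sin²θ)].
With r = 0.0119 m, L = 0.0487 m, θ = 64.8°: √(L² − r² sin²θ) = 0.047495 m.
v = −0.0119·184.6·0.90483·[1 + 0.0119·0.42578/0.047495] = -2.2 m/s.
|v| = 2.2 m/s.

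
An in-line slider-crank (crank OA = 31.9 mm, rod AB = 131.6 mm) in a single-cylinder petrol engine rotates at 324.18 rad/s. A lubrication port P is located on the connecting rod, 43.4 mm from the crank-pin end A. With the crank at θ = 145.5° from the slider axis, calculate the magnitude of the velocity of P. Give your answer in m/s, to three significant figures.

7.91

ω = 324.2 rad/s.  Crank-pin speed |V_A| = rω = 10.341 m/s, perpendicular to OA.
Rod angle: sinφ = −(r/L) sinθ ⇒ φ = -7.891°; ω_rod = −rω cosθ/√(L²−r²sin²θ) = +65.38 rad/s.
V_P = V_A + ω_rod × AP, with AP = 0.0434 m along the rod.
Components: V_Px = −rω sinθ − a·ω_rod·sinφ = -5.4678 m/s;  V_Py = rω cosθ + a·ω_rod·cosφ = -5.7119 m/s.
|V_P| = √(V_Px² + V_Py²) = 7.9072 m/s.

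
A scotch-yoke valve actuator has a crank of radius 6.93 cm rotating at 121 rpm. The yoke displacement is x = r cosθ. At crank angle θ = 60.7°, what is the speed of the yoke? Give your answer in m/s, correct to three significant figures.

0.766

ω = 12.67 rad/s (from 121 rpm).
x = r cosθ ⇒ ẋ = −rω sinθ.
|v| = rω|sinθ| = 0.0693·12.67·|sin 60.7°| = 0.76577 m/s.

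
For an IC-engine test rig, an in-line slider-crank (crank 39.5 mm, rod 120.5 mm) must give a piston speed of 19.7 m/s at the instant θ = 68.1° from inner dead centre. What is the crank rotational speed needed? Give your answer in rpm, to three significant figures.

For an in-line slider-crank, |v_piston| = rω|sinθ|·[1 + r cosθ/√(L² − r² sin²θ)].
With r = 0.0395 m, L = 0.1205 m, θ = 68.1°: the bracketed kinematic factor |dx/dθ| = 0.041353 m.
ω = v/|dx/dθ| = 19.7/0.041353 = 476.38 rad/s.
N = 60ω/(2π) = 4549.1 rpm.

4550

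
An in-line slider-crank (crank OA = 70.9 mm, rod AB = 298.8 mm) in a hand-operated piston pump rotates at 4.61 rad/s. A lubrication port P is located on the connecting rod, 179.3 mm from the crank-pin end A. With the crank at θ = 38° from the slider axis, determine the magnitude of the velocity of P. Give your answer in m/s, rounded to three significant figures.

0.247

ω = 4.61 rad/s.  Crank-pin speed |V_A| = rω = 0.32685 m/s, perpendicular to OA.
Rod angle: sinφ = −(r/L) sinθ ⇒ φ = -8.400°; ω_rod = −rω cosθ/√(L²−r²sin²θ) = -0.87133 rad/s.
V_P = V_A + ω_rod × AP, with AP = 0.1793 m along the rod.
Components: V_Px = −rω sinθ − a·ω_rod·sinφ = -0.22405 m/s;  V_Py = rω cosθ + a·ω_rod·cosφ = +0.10301 m/s.
|V_P| = √(V_Px² + V_Py²) = 0.2466 m/s.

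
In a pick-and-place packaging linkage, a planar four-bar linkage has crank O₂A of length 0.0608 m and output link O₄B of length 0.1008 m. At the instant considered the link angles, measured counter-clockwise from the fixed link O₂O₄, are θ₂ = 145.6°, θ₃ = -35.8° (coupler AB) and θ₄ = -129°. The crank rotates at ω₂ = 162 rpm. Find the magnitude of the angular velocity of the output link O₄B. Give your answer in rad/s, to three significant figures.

ω₂ = 16.96 rad/s (from 162 rpm).
Differentiating the loop-closure r₂e^{iθ₂}+r₃e^{iθ₃}=r₁+r₄e^{iθ₄} gives r₂ω₂e^{iθ₂}+r₃ω₃e^{iθ₃}=r₄ω₄e^{iθ₄}.
Eliminating the other unknown: ω₄ = r₂ω₂ sin(θ₂−θ₃) / [r₄ sin(θ₄−θ₃)].
Numerator sine = -0.02443; denominator sine = -0.99844.
Result = 0.0608·16.96·(-0.02443) / (0.1008·(-0.99844)) = +0.2504 rad/s; magnitude 0.2504 rad/s.

0.250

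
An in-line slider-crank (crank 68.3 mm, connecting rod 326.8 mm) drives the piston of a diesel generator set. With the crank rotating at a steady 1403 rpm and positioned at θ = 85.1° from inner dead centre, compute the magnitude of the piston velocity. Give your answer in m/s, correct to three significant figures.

ω = 2π·1403/60 = 146.9 rad/s
For an in-line slider-crank, x = r cosθ + √(L² − r² sin²θ), so v = −rω sinθ·[1 + r cosθ/√(L² − r² sin²θ)].
With r = 0.0683 m, L = 0.3268 m, θ = 85.1°: √(L² − r² sin²θ) = 0.31964 m.
v = −0.0683·146.9·0.99635·[1 + 0.0683·0.08542/0.31964] = -10.181 m/s.
|v| = 10.181 m/s.

10.2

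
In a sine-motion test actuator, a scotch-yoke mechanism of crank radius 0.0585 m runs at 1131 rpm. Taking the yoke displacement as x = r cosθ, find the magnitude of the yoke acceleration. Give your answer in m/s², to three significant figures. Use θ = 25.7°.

739

ω = 118.4 rad/s (from 1131 rpm).
x = r cosθ ⇒ ẍ = −rω² cosθ (ω constant).
|a| = rω²|cosθ| = 0.0585·(118.4)²·|cos 25.7°| = 739.44 m/s².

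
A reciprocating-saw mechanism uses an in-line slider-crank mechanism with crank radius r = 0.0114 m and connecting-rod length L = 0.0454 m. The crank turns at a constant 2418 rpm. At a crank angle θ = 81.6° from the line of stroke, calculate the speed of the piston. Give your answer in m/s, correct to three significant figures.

2.96

ω = 2π·2418/60 = 253.2 rad/s
For an in-line slider-crank, x = r cosθ + √(L² − r² sin²θ), so v = −rω sinθ·[1 + r cosθ/√(L² − r² sin²θ)].
With r = 0.0114 m, L = 0.0454 m, θ = 81.6°: √(L² − r² sin²θ) = 0.043977 m.
v = −0.0114·253.2·0.98927·[1 + 0.0114·0.14608/0.043977] = -2.9638 m/s.
|v| = 2.9638 m/s.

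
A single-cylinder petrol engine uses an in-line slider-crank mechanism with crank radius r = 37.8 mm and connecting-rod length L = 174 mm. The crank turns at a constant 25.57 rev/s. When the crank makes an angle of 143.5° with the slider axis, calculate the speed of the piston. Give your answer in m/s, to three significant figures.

2.98

ω = 2π·25.6 = 160.7 rad/s
For an in-line slider-crank, x = r cosθ + √(L² − r² sin²θ), so v = −rω sinθ·[1 + r cosθ/√(L² − r² sin²θ)].
With r = 0.0378 m, L = 0.174 m, θ = 143.5°: √(L² − r² sin²θ) = 0.17254 m.
v = −0.0378·160.7·0.59482·[1 + 0.0378·-0.80386/0.17254] = -2.9762 m/s.
|v| = 2.9762 m/s.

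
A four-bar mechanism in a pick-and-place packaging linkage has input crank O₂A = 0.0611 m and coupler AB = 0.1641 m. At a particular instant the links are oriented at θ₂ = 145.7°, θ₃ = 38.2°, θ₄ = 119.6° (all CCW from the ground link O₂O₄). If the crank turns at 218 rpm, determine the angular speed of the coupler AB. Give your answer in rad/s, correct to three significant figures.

ω₂ = 22.83 rad/s (from 218 rpm).
Differentiating the loop-closure r₂e^{iθ₂}+r₃e^{iθ₃}=r₁+r₄e^{iθ₄} gives r₂ω₂e^{iθ₂}+r₃ω₃e^{iθ₃}=r₄ω₄e^{iθ₄}.
Eliminating the other unknown: ω₃ = r₂ω₂ sin(θ₄−θ₂) / [r₃ sin(θ₃−θ₄)].
Numerator sine = -0.43994; denominator sine = -0.98876.
Result = 0.0611·22.83·(-0.43994) / (0.1641·(-0.98876)) = +3.782 rad/s; magnitude 3.782 rad/s.

3.78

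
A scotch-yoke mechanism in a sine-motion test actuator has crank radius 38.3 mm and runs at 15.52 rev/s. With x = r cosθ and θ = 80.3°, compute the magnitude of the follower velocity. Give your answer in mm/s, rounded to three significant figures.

ω = 97.52 rad/s (from 15.52 rev/s).
x = r cosθ ⇒ ẋ = −rω sinθ.
|v| = rω|sinθ| = 0.0383·97.52·|sin 80.3°| = 3.6814 m/s = 3681.4 mm/s.

3680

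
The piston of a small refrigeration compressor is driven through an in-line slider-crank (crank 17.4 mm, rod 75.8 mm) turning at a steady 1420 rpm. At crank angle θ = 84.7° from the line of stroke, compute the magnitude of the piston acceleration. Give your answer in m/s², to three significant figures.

53.6

ω = 2π·1420/60 = 148.7 rad/s
x(θ) = r cosθ + √(L² − r² sin²θ); with ω constant, a = ω²·d²x/dθ².
d²x/dθ² = −r cosθ − r²(cos2θ)/√u − r⁴ sin²2θ/(4u^{3/2}),  u = L² − r² sin²θ = 0.00544546 m².
Substituting r = 0.0174 m, L = 0.0758 m, θ = 84.7°: d²x/dθ² = +0.0024236 m.
a = ω²·d²x/dθ² = (148.7)²·(+0.0024236) = +53.592 m/s²;  |a| = 53.592 m/s².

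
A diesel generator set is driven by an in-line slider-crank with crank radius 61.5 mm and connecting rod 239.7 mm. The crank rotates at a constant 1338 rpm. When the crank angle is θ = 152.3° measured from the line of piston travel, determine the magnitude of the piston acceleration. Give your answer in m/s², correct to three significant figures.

888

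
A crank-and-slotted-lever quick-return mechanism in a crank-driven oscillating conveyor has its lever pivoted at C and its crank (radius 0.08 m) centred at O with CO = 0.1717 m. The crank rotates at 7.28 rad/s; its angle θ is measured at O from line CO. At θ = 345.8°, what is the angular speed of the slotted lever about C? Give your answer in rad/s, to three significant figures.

2.30

ω = 7.28 rad/s
Crank pin A relative to C: A = (d + r cosθ, r sinθ); lever angle φ = atan2(r sinθ, d + r cosθ).
Differentiating tanφ: φ̇ = rω(d cosθ + r)/(d² + r² + 2dr cosθ).
d² + r² + 2dr cosθ = |CA|² = 0.0625135 m²;  d cosθ + r = +0.24645 m.
|ω_lever| = |0.08·7.28·+0.24645| / 0.0625135 = 2.2961 rad/s.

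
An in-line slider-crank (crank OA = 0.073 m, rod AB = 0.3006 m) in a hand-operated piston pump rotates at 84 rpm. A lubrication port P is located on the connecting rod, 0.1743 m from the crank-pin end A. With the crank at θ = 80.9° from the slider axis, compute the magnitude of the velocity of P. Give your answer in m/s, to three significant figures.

0.650

ω = 8.796 rad/s.  Crank-pin speed |V_A| = rω = 0.64214 m/s, perpendicular to OA.
Rod angle: sinφ = −(r/L) sinθ ⇒ φ = -13.874°; ω_rod = −rω cosθ/√(L²−r²sin²θ) = -0.34801 rad/s.
V_P = V_A + ω_rod × AP, with AP = 0.1743 m along the rod.
Components: V_Px = −rω sinθ − a·ω_rod·sinφ = -0.6486 m/s;  V_Py = rω cosθ + a·ω_rod·cosφ = +0.042671 m/s.
|V_P| = √(V_Px² + V_Py²) = 0.65001 m/s.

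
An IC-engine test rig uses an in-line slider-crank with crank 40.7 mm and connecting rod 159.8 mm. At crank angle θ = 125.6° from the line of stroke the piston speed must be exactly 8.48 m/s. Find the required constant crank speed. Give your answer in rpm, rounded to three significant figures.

2880

For an in-line slider-crank, |v_piston| = rω|sinθ|·[1 + r cosθ/√(L² − r² sin²θ)].
With r = 0.0407 m, L = 0.1598 m, θ = 125.6°: the bracketed kinematic factor |dx/dθ| = 0.028078 m.
ω = v/|dx/dθ| = 8.48/0.028078 = 302.02 rad/s.
N = 60ω/(2π) = 2884 rpm.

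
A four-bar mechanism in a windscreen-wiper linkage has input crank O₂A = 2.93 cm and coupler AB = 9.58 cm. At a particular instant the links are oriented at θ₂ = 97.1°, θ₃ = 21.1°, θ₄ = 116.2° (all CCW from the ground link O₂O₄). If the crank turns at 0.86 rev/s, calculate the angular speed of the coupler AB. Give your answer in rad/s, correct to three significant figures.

ω₂ = 5.404 rad/s (from 0.86 rev/s).
Differentiating the loop-closure r₂e^{iθ₂}+r₃e^{iθ₃}=r₁+r₄e^{iθ₄} gives r₂ω₂e^{iθ₂}+r₃ω₃e^{iθ₃}=r₄ω₄e^{iθ₄}.
Eliminating the other unknown: ω₃ = r₂ω₂ sin(θ₄−θ₂) / [r₃ sin(θ₃−θ₄)].
Numerator sine = +0.32722; denominator sine = -0.99604.
Result = 0.0293·5.404·(+0.32722) / (0.0958·(-0.99604)) = -0.54293 rad/s; magnitude 0.54293 rad/s.

0.543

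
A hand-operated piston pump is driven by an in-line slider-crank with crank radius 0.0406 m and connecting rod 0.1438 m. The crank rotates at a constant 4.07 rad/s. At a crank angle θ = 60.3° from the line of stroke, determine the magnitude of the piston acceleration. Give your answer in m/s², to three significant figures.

0.237

ω = 4.07 rad/s
x(θ) = r cosθ + √(L² − r² sin²θ); with ω constant, a = ω²·d²x/dθ².
d²x/dθ² = −r cosθ − r²(cos2θ)/√u − r⁴ sin²2θ/(4u^{3/2}),  u = L² − r² sin²θ = 0.0194347 m².
Substituting r = 0.0406 m, L = 0.1438 m, θ = 60.3°: d²x/dθ² = -0.014282 m.
a = ω²·d²x/dθ² = (4.07)²·(-0.014282) = -0.23659 m/s²;  |a| = 0.23659 m/s².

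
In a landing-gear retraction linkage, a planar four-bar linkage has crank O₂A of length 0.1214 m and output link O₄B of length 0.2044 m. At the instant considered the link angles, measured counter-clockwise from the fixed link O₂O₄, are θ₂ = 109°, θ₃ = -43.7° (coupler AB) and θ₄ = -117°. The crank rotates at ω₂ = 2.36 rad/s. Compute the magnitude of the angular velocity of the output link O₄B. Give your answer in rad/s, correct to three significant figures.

0.671

ω₂ = 2.36 rad/s
Differentiating the loop-closure r₂e^{iθ₂}+r₃e^{iθ₃}=r₁+r₄e^{iθ₄} gives r₂ω₂e^{iθ₂}+r₃ω₃e^{iθ₃}=r₄ω₄e^{iθ₄}.
Eliminating the other unknown: ω₄ = r₂ω₂ sin(θ₂−θ₃) / [r₄ sin(θ₄−θ₃)].
Numerator sine = +0.45865; denominator sine = -0.95782.
Result = 0.1214·2.36·(+0.45865) / (0.2044·(-0.95782)) = -0.67119 rad/s; magnitude 0.67119 rad/s.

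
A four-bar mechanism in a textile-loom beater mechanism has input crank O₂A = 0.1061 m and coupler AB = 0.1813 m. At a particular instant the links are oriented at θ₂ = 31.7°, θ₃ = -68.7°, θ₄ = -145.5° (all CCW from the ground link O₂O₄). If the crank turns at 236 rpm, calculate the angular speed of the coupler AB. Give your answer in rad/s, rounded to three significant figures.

0.726

ω₂ = 24.71 rad/s (from 236 rpm).
Differentiating the loop-closure r₂e^{iθ₂}+r₃e^{iθ₃}=r₁+r₄e^{iθ₄} gives r₂ω₂e^{iθ₂}+r₃ω₃e^{iθ₃}=r₄ω₄e^{iθ₄}.
Eliminating the other unknown: ω₃ = r₂ω₂ sin(θ₄−θ₂) / [r₃ sin(θ₃−θ₄)].
Numerator sine = -0.04885; denominator sine = +0.97358.
Result = 0.1061·24.71·(-0.04885) / (0.1813·(+0.97358)) = -0.72569 rad/s; magnitude 0.72569 rad/s.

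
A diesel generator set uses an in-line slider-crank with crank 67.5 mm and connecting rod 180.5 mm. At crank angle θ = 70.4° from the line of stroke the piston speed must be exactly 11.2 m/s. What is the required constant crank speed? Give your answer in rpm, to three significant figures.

1480

For an in-line slider-crank, |v_piston| = rω|sinθ|·[1 + r cosθ/√(L² − r² sin²θ)].
With r = 0.0675 m, L = 0.1805 m, θ = 70.4°: the bracketed kinematic factor |dx/dθ| = 0.072112 m.
ω = v/|dx/dθ| = 11.2/0.072112 = 155.31 rad/s.
N = 60ω/(2π) = 1483.1 rpm.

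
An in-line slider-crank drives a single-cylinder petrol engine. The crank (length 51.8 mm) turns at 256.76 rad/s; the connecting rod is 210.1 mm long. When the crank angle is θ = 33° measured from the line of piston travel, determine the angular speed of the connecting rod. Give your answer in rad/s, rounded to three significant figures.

53.6

ω = 256.8 rad/s
The rod makes angle φ with the slider axis where L sinφ = r sinθ; differentiating, L cosφ·φ̇ = r ω cosθ.
L cosφ = √(L² − r² sin²θ) = 0.2082 m.
|ω_rod| = r ω |cosθ| / √(L² − r² sin²θ) = 0.0518·256.8·0.83867/0.2082 = 53.576 rad/s.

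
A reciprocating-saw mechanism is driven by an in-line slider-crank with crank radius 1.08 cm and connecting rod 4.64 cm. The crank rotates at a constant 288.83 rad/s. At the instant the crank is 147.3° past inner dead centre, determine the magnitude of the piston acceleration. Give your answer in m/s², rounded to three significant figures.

ω = 288.8 rad/s
x(θ) = r cosθ + √(L² − r² sin²θ); with ω constant, a = ω²·d²x/dθ².
d²x/dθ² = −r cosθ − r²(cos2θ)/√u − r⁴ sin²2θ/(4u^{3/2}),  u = L² − r² sin²θ = 0.00211892 m².
Substituting r = 0.0108 m, L = 0.0464 m, θ = 147.3°: d²x/dθ² = +0.0080047 m.
a = ω²·d²x/dθ² = (288.8)²·(+0.0080047) = +667.77 m/s²;  |a| = 667.77 m/s².

668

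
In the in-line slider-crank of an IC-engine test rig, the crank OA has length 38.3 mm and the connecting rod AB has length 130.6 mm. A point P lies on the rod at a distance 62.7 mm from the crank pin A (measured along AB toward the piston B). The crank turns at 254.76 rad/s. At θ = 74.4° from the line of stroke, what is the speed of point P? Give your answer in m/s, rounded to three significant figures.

9.86

ω = 254.8 rad/s.  Crank-pin speed |V_A| = rω = 9.7573 m/s, perpendicular to OA.
Rod angle: sinφ = −(r/L) sinθ ⇒ φ = -16.407°; ω_rod = −rω cosθ/√(L²−r²sin²θ) = -20.944 rad/s.
V_P = V_A + ω_rod × AP, with AP = 0.0627 m along the rod.
Components: V_Px = −rω sinθ − a·ω_rod·sinφ = -9.7688 m/s;  V_Py = rω cosθ + a·ω_rod·cosφ = +1.3642 m/s.
|V_P| = √(V_Px² + V_Py²) = 9.8636 m/s.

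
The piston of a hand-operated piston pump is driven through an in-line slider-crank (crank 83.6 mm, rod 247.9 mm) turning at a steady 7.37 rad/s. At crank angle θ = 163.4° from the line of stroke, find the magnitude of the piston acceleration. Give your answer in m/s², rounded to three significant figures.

ω = 7.37 rad/s
x(θ) = r cosθ + √(L² − r² sin²θ); with ω constant, a = ω²·d²x/dθ².
d²x/dθ² = −r cosθ − r²(cos2θ)/√u − r⁴ sin²2θ/(4u^{3/2}),  u = L² − r² sin²θ = 0.060884 m².
Substituting r = 0.0836 m, L = 0.2479 m, θ = 163.4°: d²x/dθ² = +0.056171 m.
a = ω²·d²x/dθ² = (7.37)²·(+0.056171) = +3.051 m/s²;  |a| = 3.051 m/s².

3.05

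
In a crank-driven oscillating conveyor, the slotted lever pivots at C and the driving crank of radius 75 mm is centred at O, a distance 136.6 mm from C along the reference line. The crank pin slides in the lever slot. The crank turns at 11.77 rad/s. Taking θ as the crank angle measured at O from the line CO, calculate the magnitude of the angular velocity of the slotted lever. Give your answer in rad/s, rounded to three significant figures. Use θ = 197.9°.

ω = 11.77 rad/s
Crank pin A relative to C: A = (d + r cosθ, r sinθ); lever angle φ = atan2(r sinθ, d + r cosθ).
Differentiating tanφ: φ̇ = rω(d cosθ + r)/(d² + r² + 2dr cosθ).
d² + r² + 2dr cosθ = |CA|² = 0.00478639 m²;  d cosθ + r = -0.054988 m.
|ω_lever| = |0.075·11.77·-0.054988| / 0.00478639 = 10.141 rad/s.

10.1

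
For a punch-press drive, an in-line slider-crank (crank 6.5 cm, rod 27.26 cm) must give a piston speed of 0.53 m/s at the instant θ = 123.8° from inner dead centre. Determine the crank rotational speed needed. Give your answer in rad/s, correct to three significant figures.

11.3

For an in-line slider-crank, |v_piston| = rω|sinθ|·[1 + r cosθ/√(L² − r² sin²θ)].
With r = 0.065 m, L = 0.2726 m, θ = 123.8°: the bracketed kinematic factor |dx/dθ| = 0.046704 m.
ω = v/|dx/dθ| = 0.53/0.046704 = 11.348 rad/s.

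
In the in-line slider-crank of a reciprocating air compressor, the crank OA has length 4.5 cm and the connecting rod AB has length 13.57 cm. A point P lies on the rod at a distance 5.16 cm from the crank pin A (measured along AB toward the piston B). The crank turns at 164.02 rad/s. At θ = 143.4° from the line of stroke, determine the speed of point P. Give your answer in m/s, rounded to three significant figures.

5.39

ω = 164 rad/s.  Crank-pin speed |V_A| = rω = 7.3809 m/s, perpendicular to OA.
Rod angle: sinφ = −(r/L) sinθ ⇒ φ = -11.403°; ω_rod = −rω cosθ/√(L²−r²sin²θ) = +44.546 rad/s.
V_P = V_A + ω_rod × AP, with AP = 0.0516 m along the rod.
Components: V_Px = −rω sinθ − a·ω_rod·sinφ = -3.9462 m/s;  V_Py = rω cosθ + a·ω_rod·cosφ = -3.6723 m/s.
|V_P| = √(V_Px² + V_Py²) = 5.3906 m/s.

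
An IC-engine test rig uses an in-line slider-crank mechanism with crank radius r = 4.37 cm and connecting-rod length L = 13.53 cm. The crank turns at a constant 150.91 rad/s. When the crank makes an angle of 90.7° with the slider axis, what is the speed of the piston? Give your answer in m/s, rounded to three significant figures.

6.57

ω = 150.9 rad/s
For an in-line slider-crank, x = r cosθ + √(L² − r² sin²θ), so v = −rω sinθ·[1 + r cosθ/√(L² − r² sin²θ)].
With r = 0.0437 m, L = 0.1353 m, θ = 90.7°: √(L² − r² sin²θ) = 0.12805 m.
v = −0.0437·150.9·0.99993·[1 + 0.0437·-0.01222/0.12805] = -6.5668 m/s.
|v| = 6.5668 m/s.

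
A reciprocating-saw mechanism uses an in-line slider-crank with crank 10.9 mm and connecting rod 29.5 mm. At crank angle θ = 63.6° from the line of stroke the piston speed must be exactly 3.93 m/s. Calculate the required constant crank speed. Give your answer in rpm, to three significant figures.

For an in-line slider-crank, |v_piston| = rω|sinθ|·[1 + r cosθ/√(L² − r² sin²θ)].
With r = 0.0109 m, L = 0.0295 m, θ = 63.6°: the bracketed kinematic factor |dx/dθ| = 0.011463 m.
ω = v/|dx/dθ| = 3.93/0.011463 = 342.84 rad/s.
N = 60ω/(2π) = 3273.9 rpm.

3270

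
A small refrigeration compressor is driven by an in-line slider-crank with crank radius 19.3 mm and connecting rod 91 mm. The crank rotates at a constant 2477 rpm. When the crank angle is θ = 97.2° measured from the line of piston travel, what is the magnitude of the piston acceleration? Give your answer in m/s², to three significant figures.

435

ω = 2π·2477/60 = 259.4 rad/s
x(θ) = r cosθ + √(L² − r² sin²θ); with ω constant, a = ω²·d²x/dθ².
d²x/dθ² = −r cosθ − r²(cos2θ)/√u − r⁴ sin²2θ/(4u^{3/2}),  u = L² − r² sin²θ = 0.00791436 m².
Substituting r = 0.0193 m, L = 0.091 m, θ = 97.2°: d²x/dθ² = +0.0064714 m.
a = ω²·d²x/dθ² = (259.4)²·(+0.0064714) = +435.42 m/s²;  |a| = 435.42 m/s².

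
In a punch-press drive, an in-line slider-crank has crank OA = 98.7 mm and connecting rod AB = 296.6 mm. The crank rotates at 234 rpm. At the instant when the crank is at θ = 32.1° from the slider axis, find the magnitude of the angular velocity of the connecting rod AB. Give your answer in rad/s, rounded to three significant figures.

7.02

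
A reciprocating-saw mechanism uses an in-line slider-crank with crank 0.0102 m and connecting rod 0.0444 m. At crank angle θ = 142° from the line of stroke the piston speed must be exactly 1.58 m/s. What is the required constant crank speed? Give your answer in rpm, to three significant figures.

2940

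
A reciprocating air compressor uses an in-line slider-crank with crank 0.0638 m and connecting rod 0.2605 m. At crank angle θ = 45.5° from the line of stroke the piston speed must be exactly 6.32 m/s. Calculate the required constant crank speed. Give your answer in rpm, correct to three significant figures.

For an in-line slider-crank, |v_piston| = rω|sinθ|·[1 + r cosθ/√(L² − r² sin²θ)].
With r = 0.0638 m, L = 0.2605 m, θ = 45.5°: the bracketed kinematic factor |dx/dθ| = 0.053439 m.
ω = v/|dx/dθ| = 6.32/0.053439 = 118.27 rad/s.
N = 60ω/(2π) = 1129.4 rpm.

1130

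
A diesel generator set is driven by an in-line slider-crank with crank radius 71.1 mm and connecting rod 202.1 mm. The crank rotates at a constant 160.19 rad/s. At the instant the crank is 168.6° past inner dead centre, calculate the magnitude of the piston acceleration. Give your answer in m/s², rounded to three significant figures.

ω = 160.2 rad/s
x(θ) = r cosθ + √(L² − r² sin²θ); with ω constant, a = ω²·d²x/dθ².
d²x/dθ² = −r cosθ − r²(cos2θ)/√u − r⁴ sin²2θ/(4u^{3/2}),  u = L² − r² sin²θ = 0.0406469 m².
Substituting r = 0.0711 m, L = 0.2021 m, θ = 168.6°: d²x/dθ² = +0.046465 m.
a = ω²·d²x/dθ² = (160.2)²·(+0.046465) = +1192.3 m/s²;  |a| = 1192.3 m/s².

1190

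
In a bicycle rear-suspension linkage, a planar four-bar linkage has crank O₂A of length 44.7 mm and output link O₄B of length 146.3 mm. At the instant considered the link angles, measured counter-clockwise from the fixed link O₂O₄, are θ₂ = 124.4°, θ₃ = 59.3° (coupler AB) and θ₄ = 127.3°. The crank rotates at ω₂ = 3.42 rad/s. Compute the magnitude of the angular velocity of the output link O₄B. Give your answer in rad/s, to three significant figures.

1.02

ω₂ = 3.42 rad/s
Differentiating the loop-closure r₂e^{iθ₂}+r₃e^{iθ₃}=r₁+r₄e^{iθ₄} gives r₂ω₂e^{iθ₂}+r₃ω₃e^{iθ₃}=r₄ω₄e^{iθ₄}.
Eliminating the other unknown: ω₄ = r₂ω₂ sin(θ₂−θ₃) / [r₄ sin(θ₄−θ₃)].
Numerator sine = +0.90704; denominator sine = +0.92718.
Result = 0.0447·3.42·(+0.90704) / (0.1463·(+0.92718)) = +1.0222 rad/s; magnitude 1.0222 rad/s.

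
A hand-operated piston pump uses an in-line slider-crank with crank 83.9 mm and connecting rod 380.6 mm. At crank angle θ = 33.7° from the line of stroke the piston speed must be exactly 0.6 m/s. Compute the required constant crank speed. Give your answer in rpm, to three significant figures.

For an in-line slider-crank, |v_piston| = rω|sinθ|·[1 + r cosθ/√(L² − r² sin²θ)].
With r = 0.0839 m, L = 0.3806 m, θ = 33.7°: the bracketed kinematic factor |dx/dθ| = 0.055153 m.
ω = v/|dx/dθ| = 0.6/0.055153 = 10.879 rad/s.
N = 60ω/(2π) = 103.88 rpm.

104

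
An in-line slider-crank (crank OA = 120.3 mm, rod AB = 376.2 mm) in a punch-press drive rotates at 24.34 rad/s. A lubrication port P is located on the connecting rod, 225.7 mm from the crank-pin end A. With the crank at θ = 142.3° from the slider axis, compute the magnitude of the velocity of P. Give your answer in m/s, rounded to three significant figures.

1.77

ω = 24.34 rad/s.  Crank-pin speed |V_A| = rω = 2.9281 m/s, perpendicular to OA.
Rod angle: sinφ = −(r/L) sinθ ⇒ φ = -11.277°; ω_rod = −rω cosθ/√(L²−r²sin²θ) = +6.2796 rad/s.
V_P = V_A + ω_rod × AP, with AP = 0.2257 m along the rod.
Components: V_Px = −rω sinθ − a·ω_rod·sinφ = -1.5135 m/s;  V_Py = rω cosθ + a·ω_rod·cosφ = -0.92684 m/s.
|V_P| = √(V_Px² + V_Py²) = 1.7747 m/s.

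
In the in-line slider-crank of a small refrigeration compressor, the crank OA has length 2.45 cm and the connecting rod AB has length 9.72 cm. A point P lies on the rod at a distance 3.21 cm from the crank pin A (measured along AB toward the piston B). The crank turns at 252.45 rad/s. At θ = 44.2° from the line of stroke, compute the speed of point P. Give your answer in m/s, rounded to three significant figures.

ω = 252.4 rad/s.  Crank-pin speed |V_A| = rω = 6.185 m/s, perpendicular to OA.
Rod angle: sinφ = −(r/L) sinθ ⇒ φ = -10.121°; ω_rod = −rω cosθ/√(L²−r²sin²θ) = -46.339 rad/s.
V_P = V_A + ω_rod × AP, with AP = 0.0321 m along the rod.
Components: V_Px = −rω sinθ − a·ω_rod·sinφ = -4.5734 m/s;  V_Py = rω cosθ + a·ω_rod·cosφ = +2.9698 m/s.
|V_P| = √(V_Px² + V_Py²) = 5.453 m/s.

5.45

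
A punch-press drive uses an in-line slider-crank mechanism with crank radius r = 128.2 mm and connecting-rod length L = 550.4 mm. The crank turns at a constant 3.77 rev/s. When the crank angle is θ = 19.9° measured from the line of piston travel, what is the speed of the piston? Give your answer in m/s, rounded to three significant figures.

1.26

ω = 2π·3.77 = 23.69 rad/s
For an in-line slider-crank, x = r cosθ + √(L² − r² sin²θ), so v = −rω sinθ·[1 + r cosθ/√(L² − r² sin²θ)].
With r = 0.1282 m, L = 0.5504 m, θ = 19.9°: √(L² − r² sin²θ) = 0.54867 m.
v = −0.1282·23.69·0.34038·[1 + 0.1282·0.94029/0.54867] = -1.2607 m/s.
|v| = 1.2607 m/s.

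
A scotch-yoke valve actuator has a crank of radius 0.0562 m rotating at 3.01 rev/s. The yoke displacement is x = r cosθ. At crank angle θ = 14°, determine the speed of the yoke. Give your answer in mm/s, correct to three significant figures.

ω = 18.91 rad/s (from 3.01 rev/s).
x = r cosθ ⇒ ẋ = −rω sinθ.
|v| = rω|sinθ| = 0.0562·18.91·|sin 14°| = 0.25713 m/s = 257.13 mm/s.

257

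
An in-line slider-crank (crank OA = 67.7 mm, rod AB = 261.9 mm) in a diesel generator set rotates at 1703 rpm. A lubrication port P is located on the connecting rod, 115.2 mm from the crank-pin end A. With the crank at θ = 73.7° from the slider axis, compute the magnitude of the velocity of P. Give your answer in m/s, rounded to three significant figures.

ω = 178.3 rad/s.  Crank-pin speed |V_A| = rω = 12.073 m/s, perpendicular to OA.
Rod angle: sinφ = −(r/L) sinθ ⇒ φ = -14.365°; ω_rod = −rω cosθ/√(L²−r²sin²θ) = -13.356 rad/s.
V_P = V_A + ω_rod × AP, with AP = 0.1152 m along the rod.
Components: V_Px = −rω sinθ − a·ω_rod·sinφ = -11.97 m/s;  V_Py = rω cosθ + a·ω_rod·cosφ = +1.8981 m/s.
|V_P| = √(V_Px² + V_Py²) = 12.119 m/s.

12.1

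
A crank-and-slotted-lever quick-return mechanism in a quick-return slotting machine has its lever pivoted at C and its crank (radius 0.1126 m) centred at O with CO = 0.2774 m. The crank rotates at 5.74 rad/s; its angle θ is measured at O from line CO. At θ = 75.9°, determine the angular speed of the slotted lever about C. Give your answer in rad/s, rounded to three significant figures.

1.11

ω = 5.74 rad/s
Crank pin A relative to C: A = (d + r cosθ, r sinθ); lever angle φ = atan2(r sinθ, d + r cosθ).
Differentiating tanφ: φ̇ = rω(d cosθ + r)/(d² + r² + 2dr cosθ).
d² + r² + 2dr cosθ = |CA|² = 0.104848 m²;  d cosθ + r = +0.18018 m.
|ω_lever| = |0.1126·5.74·+0.18018| / 0.104848 = 1.1107 rad/s.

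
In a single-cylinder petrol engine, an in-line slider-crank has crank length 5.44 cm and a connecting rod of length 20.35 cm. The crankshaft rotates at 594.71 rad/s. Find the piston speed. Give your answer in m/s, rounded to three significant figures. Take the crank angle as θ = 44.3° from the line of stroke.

27.0

ω = 594.7 rad/s
For an in-line slider-crank, x = r cosθ + √(L² − r² sin²θ), so v = −rω sinθ·[1 + r cosθ/√(L² − r² sin²θ)].
With r = 0.0544 m, L = 0.2035 m, θ = 44.3°: √(L² − r² sin²θ) = 0.19992 m.
v = −0.0544·594.7·0.69842·[1 + 0.0544·0.71569/0.19992] = -26.996 m/s.
|v| = 26.996 m/s.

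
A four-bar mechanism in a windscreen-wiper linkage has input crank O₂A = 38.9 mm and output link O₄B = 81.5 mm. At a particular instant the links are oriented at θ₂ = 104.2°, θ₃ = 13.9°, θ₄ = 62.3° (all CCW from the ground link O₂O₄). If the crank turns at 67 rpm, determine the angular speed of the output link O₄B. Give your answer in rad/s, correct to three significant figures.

ω₂ = 7.016 rad/s (from 67 rpm).
Differentiating the loop-closure r₂e^{iθ₂}+r₃e^{iθ₃}=r₁+r₄e^{iθ₄} gives r₂ω₂e^{iθ₂}+r₃ω₃e^{iθ₃}=r₄ω₄e^{iθ₄}.
Eliminating the other unknown: ω₄ = r₂ω₂ sin(θ₂−θ₃) / [r₄ sin(θ₄−θ₃)].
Numerator sine = +0.99999; denominator sine = +0.74780.
Result = 0.0389·7.016·(+0.99999) / (0.0815·(+0.74780)) = +4.4782 rad/s; magnitude 4.4782 rad/s.

4.48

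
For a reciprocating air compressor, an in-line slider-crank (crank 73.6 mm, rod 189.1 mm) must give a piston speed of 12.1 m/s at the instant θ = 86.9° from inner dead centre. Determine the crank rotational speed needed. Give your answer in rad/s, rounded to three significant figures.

For an in-line slider-crank, |v_piston| = rω|sinθ|·[1 + r cosθ/√(L² − r² sin²θ)].
With r = 0.0736 m, L = 0.1891 m, θ = 86.9°: the bracketed kinematic factor |dx/dθ| = 0.075171 m.
ω = v/|dx/dθ| = 12.1/0.075171 = 160.97 rad/s.

161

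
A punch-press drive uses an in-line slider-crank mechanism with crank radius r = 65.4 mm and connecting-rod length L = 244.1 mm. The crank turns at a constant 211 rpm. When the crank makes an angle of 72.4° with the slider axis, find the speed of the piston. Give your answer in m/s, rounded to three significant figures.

1.49

ω = 2π·211/60 = 22.1 rad/s
For an in-line slider-crank, x = r cosθ + √(L² − r² sin²θ), so v = −rω sinθ·[1 + r cosθ/√(L² − r² sin²θ)].
With r = 0.0654 m, L = 0.2441 m, θ = 72.4°: √(L² − r² sin²θ) = 0.23601 m.
v = −0.0654·22.1·0.95319·[1 + 0.0654·0.30237/0.23601] = -1.4928 m/s.
|v| = 1.4928 m/s.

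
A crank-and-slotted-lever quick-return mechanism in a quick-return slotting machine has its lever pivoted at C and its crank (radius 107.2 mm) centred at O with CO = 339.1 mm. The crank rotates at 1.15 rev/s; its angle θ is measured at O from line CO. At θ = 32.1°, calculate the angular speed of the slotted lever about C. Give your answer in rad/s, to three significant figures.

ω = 7.226 rad/s (from 1.15 rev/s).
Crank pin A relative to C: A = (d + r cosθ, r sinθ); lever angle φ = atan2(r sinθ, d + r cosθ).
Differentiating tanφ: φ̇ = rω(d cosθ + r)/(d² + r² + 2dr cosθ).
d² + r² + 2dr cosθ = |CA|² = 0.188069 m²;  d cosθ + r = +0.39446 m.
|ω_lever| = |0.1072·7.226·+0.39446| / 0.188069 = 1.6246 rad/s.

1.62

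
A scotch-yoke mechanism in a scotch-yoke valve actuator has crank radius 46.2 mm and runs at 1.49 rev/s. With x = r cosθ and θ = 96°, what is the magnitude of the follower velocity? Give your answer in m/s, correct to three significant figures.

ω = 9.362 rad/s (from 1.49 rev/s).
x = r cosθ ⇒ ẋ = −rω sinθ.
|v| = rω|sinθ| = 0.0462·9.362·|sin 96°| = 0.43015 m/s.

0.430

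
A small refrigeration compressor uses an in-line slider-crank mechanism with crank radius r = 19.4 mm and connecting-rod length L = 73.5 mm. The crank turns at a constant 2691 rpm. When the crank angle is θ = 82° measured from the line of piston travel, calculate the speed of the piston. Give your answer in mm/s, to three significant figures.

5620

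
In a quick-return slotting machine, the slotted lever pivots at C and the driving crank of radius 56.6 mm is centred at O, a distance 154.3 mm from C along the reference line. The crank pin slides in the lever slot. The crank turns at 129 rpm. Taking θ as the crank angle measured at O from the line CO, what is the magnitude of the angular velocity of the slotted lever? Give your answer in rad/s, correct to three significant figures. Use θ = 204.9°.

5.71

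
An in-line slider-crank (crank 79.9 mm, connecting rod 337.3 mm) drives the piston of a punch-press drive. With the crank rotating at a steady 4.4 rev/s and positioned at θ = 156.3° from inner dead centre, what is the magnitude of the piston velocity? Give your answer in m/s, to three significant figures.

0.694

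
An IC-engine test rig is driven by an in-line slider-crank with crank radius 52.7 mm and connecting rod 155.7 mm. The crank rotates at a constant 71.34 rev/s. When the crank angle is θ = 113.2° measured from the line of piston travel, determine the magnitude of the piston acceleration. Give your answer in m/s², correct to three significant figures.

6710

ω = 2π·71.3 = 448.2 rad/s
x(θ) = r cosθ + √(L² − r² sin²θ); with ω constant, a = ω²·d²x/dθ².
d²x/dθ² = −r cosθ − r²(cos2θ)/√u − r⁴ sin²2θ/(4u^{3/2}),  u = L² − r² sin²θ = 0.0218962 m².
Substituting r = 0.0527 m, L = 0.1557 m, θ = 113.2°: d²x/dθ² = +0.033392 m.
a = ω²·d²x/dθ² = (448.2)²·(+0.033392) = +6709.2 m/s²;  |a| = 6709.2 m/s².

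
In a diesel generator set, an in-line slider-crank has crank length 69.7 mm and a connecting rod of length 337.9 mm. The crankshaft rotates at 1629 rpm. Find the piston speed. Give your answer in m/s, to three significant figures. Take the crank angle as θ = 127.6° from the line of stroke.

ω = 2π·1629/60 = 170.6 rad/s
For an in-line slider-crank, x = r cosθ + √(L² − r² sin²θ), so v = −rω sinθ·[1 + r cosθ/√(L² − r² sin²θ)].
With r = 0.0697 m, L = 0.3379 m, θ = 127.6°: √(L² − r² sin²θ) = 0.33336 m.
v = −0.0697·170.6·0.79229·[1 + 0.0697·-0.61015/0.33336] = -8.2186 m/s.
|v| = 8.2186 m/s.

8.22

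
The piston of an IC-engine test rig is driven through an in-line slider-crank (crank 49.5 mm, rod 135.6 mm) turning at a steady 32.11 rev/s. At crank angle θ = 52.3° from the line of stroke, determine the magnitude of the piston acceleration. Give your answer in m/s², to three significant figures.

ω = 2π·32.1 = 201.8 rad/s
x(θ) = r cosθ + √(L² − r² sin²θ); with ω constant, a = ω²·d²x/dθ².
d²x/dθ² = −r cosθ − r²(cos2θ)/√u − r⁴ sin²2θ/(4u^{3/2}),  u = L² − r² sin²θ = 0.0168534 m².
Substituting r = 0.0495 m, L = 0.1356 m, θ = 52.3°: d²x/dθ² = -0.026155 m.
a = ω²·d²x/dθ² = (201.8)²·(-0.026155) = -1064.6 m/s²;  |a| = 1064.6 m/s².

1060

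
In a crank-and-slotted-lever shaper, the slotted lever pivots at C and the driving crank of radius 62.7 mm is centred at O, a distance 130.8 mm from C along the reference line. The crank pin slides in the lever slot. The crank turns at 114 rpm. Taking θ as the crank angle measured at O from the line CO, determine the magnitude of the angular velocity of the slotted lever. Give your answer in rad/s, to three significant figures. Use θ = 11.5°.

ω = 11.94 rad/s (from 114 rpm).
Crank pin A relative to C: A = (d + r cosθ, r sinθ); lever angle φ = atan2(r sinθ, d + r cosθ).
Differentiating tanφ: φ̇ = rω(d cosθ + r)/(d² + r² + 2dr cosθ).
d² + r² + 2dr cosθ = |CA|² = 0.037113 m²;  d cosθ + r = +0.19087 m.
|ω_lever| = |0.0627·11.94·+0.19087| / 0.037113 = 3.8497 rad/s.

3.85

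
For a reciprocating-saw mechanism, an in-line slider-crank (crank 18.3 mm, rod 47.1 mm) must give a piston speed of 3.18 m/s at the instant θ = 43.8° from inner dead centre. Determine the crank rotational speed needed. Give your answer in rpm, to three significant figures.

1860

For an in-line slider-crank, |v_piston| = rω|sinθ|·[1 + r cosθ/√(L² − r² sin²θ)].
With r = 0.0183 m, L = 0.0471 m, θ = 43.8°: the bracketed kinematic factor |dx/dθ| = 0.016354 m.
ω = v/|dx/dθ| = 3.18/0.016354 = 194.45 rad/s.
N = 60ω/(2π) = 1856.8 rpm.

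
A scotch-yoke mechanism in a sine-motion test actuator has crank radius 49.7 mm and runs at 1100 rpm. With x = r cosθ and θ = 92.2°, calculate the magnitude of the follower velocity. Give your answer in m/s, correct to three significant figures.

ω = 115.2 rad/s (from 1100 rpm).
x = r cosθ ⇒ ẋ = −rω sinθ.
|v| = rω|sinθ| = 0.0497·115.2·|sin 92.2°| = 5.7208 m/s.

5.72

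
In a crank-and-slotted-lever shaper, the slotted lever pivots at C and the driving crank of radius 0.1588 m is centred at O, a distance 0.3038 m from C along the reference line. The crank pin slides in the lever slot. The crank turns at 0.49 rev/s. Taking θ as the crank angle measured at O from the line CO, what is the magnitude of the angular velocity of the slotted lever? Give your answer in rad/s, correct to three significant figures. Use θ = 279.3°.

ω = 3.079 rad/s (from 0.49 rev/s).
Crank pin A relative to C: A = (d + r cosθ, r sinθ); lever angle φ = atan2(r sinθ, d + r cosθ).
Differentiating tanφ: φ̇ = rω(d cosθ + r)/(d² + r² + 2dr cosθ).
d² + r² + 2dr cosθ = |CA|² = 0.133105 m²;  d cosθ + r = +0.2079 m.
|ω_lever| = |0.1588·3.079·+0.2079| / 0.133105 = 0.76362 rad/s.

0.764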